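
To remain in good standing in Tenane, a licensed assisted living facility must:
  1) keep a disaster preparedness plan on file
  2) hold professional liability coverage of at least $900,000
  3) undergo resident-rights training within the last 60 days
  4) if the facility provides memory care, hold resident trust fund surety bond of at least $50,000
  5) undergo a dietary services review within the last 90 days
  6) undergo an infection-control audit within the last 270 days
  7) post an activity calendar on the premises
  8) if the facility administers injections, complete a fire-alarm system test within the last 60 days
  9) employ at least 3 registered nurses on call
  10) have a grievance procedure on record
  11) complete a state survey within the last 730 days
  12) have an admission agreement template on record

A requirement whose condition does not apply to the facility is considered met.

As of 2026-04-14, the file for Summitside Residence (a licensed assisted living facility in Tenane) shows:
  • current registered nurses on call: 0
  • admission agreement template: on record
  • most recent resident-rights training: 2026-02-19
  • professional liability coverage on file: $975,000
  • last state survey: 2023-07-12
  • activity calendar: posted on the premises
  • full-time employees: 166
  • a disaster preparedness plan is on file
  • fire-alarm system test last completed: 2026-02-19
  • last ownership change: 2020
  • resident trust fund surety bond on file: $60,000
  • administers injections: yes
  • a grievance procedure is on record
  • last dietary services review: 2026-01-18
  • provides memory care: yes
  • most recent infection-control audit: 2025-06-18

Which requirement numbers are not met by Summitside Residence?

6, 9, 11

1. disaster preparedness plan present → met
2. professional liability coverage $975,000 ≥ $900,000 → met
3. resident-rights training 54 days ago vs limit 60 → met
4. condition 'provides memory care' holds; resident trust fund surety bond $60,000 ≥ $50,000 → met
5. dietary services review 86 days ago vs limit 90 → met
6. infection-control audit 300 days ago vs limit 270 → not met
7. activity calendar present → met
8. condition 'administers injections' holds; fire-alarm system test 54 days ago vs limit 60 → met
9. registered nurses on call 0 < 3 → not met
10. grievance procedure present → met
11. state survey 1007 days ago vs limit 730 → not met
12. admission agreement template present → met
Not met: 6, 9, 11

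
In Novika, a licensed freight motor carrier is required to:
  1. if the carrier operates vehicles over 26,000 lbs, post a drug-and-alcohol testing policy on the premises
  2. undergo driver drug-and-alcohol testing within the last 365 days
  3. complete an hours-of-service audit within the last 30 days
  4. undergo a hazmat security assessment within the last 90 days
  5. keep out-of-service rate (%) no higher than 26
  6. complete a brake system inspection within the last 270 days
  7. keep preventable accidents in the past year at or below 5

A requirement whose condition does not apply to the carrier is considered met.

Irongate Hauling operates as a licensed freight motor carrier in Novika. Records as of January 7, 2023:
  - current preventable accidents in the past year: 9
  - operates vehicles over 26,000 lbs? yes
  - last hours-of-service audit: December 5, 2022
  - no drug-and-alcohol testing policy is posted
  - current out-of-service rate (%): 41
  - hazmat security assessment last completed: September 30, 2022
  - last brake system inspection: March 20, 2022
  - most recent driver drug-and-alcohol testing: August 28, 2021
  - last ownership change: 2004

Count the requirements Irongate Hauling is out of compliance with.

1. condition 'operates vehicles over 26,000 lbs' holds; drug-and-alcohol testing policy absent → not met
2. driver drug-and-alcohol testing 497 days ago vs limit 365 → not met
3. hours-of-service audit 33 days ago vs limit 30 → not met
4. hazmat security assessment 99 days ago vs limit 90 → not met
5. out-of-service rate (%) 41 > 26 → not met
6. brake system inspection 293 days ago vs limit 270 → not met
7. preventable accidents in the past year 9 > 5 → not met
Not met: 7 of 7

7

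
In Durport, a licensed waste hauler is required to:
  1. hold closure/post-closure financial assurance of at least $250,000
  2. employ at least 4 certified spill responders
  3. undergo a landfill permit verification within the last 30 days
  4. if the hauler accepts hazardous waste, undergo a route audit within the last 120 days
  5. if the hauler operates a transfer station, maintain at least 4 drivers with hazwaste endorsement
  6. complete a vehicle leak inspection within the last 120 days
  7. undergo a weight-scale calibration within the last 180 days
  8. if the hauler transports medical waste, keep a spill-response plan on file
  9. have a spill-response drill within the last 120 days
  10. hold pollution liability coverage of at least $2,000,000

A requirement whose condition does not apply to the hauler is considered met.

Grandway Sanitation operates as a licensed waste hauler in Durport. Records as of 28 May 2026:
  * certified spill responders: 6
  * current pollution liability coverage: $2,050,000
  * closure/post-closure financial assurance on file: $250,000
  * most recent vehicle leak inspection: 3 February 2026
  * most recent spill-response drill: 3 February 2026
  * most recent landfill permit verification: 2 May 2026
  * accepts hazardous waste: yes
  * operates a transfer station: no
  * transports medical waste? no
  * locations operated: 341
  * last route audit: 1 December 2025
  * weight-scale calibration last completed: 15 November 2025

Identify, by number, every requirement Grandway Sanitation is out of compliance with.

4, 7

1. closure/post-closure financial assurance $250,000 ≥ $250,000 → met
2. certified spill responders 6 ≥ 4 → met
3. landfill permit verification 26 days ago vs limit 30 → met
4. condition 'accepts hazardous waste' holds; route audit 178 days ago vs limit 120 → not met
5. condition 'operates a transfer station' does not hold → requirement n/a → met
6. vehicle leak inspection 114 days ago vs limit 120 → met
7. weight-scale calibration 194 days ago vs limit 180 → not met
8. condition 'transports medical waste' does not hold → requirement n/a → met
9. spill-response drill 114 days ago vs limit 120 → met
10. pollution liability coverage $2,050,000 ≥ $2,000,000 → met
Not met: 4, 7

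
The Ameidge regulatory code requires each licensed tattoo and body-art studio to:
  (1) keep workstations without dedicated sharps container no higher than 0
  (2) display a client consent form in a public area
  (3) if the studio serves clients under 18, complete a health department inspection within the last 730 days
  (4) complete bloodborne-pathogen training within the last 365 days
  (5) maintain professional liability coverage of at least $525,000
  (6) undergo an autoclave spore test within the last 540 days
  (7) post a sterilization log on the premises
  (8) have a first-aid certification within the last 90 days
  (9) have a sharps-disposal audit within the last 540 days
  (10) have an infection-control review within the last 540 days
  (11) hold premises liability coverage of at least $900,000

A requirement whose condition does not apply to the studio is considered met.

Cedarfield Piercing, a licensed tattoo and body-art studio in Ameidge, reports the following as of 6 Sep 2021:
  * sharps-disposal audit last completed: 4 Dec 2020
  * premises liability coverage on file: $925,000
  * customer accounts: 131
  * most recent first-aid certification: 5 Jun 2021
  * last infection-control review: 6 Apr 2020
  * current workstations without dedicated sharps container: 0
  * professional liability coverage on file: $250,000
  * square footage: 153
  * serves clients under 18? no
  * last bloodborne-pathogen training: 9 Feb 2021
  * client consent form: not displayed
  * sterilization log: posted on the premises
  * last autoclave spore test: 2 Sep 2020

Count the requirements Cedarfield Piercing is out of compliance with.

3

1. workstations without dedicated sharps container 0 ≤ 0 → met
2. client consent form absent → not met
3. condition 'serves clients under 18' does not hold → requirement n/a → met
4. bloodborne-pathogen training 209 days ago vs limit 365 → met
5. professional liability coverage $250,000 < $525,000 → not met
6. autoclave spore test 369 days ago vs limit 540 → met
7. sterilization log present → met
8. first-aid certification 93 days ago vs limit 90 → not met
9. sharps-disposal audit 276 days ago vs limit 540 → met
10. infection-control review 518 days ago vs limit 540 → met
11. premises liability coverage $925,000 ≥ $900,000 → met
Not met: 3 of 11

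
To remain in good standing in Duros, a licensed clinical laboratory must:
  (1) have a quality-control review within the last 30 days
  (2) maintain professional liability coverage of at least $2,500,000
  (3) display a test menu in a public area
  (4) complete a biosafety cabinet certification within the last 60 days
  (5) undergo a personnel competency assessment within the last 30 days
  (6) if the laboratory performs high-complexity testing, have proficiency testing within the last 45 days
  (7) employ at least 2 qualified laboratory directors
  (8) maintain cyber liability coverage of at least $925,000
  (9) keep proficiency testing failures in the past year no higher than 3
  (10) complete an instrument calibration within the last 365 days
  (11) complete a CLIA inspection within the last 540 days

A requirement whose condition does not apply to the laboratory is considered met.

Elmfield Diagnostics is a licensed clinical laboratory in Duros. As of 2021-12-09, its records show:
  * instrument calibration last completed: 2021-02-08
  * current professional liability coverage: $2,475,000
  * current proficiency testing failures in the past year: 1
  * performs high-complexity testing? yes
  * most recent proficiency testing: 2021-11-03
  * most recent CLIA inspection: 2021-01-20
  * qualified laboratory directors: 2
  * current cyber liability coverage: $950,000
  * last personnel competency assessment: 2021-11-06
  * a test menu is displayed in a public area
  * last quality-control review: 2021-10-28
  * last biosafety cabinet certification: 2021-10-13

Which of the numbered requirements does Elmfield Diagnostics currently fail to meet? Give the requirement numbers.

1. quality-control review 42 days ago vs limit 30 → not met
2. professional liability coverage $2,475,000 < $2,500,000 → not met
3. test menu present → met
4. biosafety cabinet certification 57 days ago vs limit 60 → met
5. personnel competency assessment 33 days ago vs limit 30 → not met
6. condition 'performs high-complexity testing' holds; proficiency testing 36 days ago vs limit 45 → met
7. qualified laboratory directors 2 ≥ 2 → met
8. cyber liability coverage $950,000 ≥ $925,000 → met
9. proficiency testing failures in the past year 1 ≤ 3 → met
10. instrument calibration 304 days ago vs limit 365 → met
11. CLIA inspection 323 days ago vs limit 540 → met
Not met: 1, 2, 5

1, 2, 5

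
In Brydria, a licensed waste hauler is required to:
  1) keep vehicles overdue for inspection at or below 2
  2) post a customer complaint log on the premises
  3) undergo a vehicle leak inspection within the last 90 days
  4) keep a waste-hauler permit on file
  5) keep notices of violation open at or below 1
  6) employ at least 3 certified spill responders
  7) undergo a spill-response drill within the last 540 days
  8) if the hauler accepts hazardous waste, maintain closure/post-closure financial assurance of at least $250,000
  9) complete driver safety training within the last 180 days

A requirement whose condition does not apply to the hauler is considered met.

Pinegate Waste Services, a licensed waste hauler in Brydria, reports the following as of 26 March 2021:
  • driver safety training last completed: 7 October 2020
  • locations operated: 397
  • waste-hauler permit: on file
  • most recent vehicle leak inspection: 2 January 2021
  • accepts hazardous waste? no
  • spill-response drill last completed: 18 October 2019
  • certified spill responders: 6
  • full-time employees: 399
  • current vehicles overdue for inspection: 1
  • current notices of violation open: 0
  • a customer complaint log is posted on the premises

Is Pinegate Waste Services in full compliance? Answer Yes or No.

Yes

1. vehicles overdue for inspection 1 ≤ 2 → met
2. customer complaint log present → met
3. vehicle leak inspection 83 days ago vs limit 90 → met
4. waste-hauler permit present → met
5. notices of violation open 0 ≤ 1 → met
6. certified spill responders 6 ≥ 3 → met
7. spill-response drill 525 days ago vs limit 540 → met
8. condition 'accepts hazardous waste' does not hold → requirement n/a → met
9. driver safety training 170 days ago vs limit 180 → met
All met.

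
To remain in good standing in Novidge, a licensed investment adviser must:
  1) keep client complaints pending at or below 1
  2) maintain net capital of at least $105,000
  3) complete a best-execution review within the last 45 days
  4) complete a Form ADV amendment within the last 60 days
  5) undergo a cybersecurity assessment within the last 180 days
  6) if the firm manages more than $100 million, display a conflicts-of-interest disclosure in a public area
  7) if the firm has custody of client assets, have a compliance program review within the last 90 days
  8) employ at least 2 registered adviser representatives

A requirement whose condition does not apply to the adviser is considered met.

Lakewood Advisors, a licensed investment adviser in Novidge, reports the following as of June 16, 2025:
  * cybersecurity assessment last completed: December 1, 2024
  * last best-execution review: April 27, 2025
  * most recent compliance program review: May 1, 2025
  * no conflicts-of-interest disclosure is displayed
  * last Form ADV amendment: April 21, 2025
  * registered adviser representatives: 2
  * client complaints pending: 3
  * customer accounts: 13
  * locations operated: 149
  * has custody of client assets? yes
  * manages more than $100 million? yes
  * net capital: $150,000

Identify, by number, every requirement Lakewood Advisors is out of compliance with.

1, 3, 5, 6

1. client complaints pending 3 > 1 → not met
2. net capital $150,000 ≥ $105,000 → met
3. best-execution review 50 days ago vs limit 45 → not met
4. Form ADV amendment 56 days ago vs limit 60 → met
5. cybersecurity assessment 197 days ago vs limit 180 → not met
6. condition 'manages more than $100 million' holds; conflicts-of-interest disclosure absent → not met
7. condition 'has custody of client assets' holds; compliance program review 46 days ago vs limit 90 → met
8. registered adviser representatives 2 ≥ 2 → met
Not met: 1, 3, 5, 6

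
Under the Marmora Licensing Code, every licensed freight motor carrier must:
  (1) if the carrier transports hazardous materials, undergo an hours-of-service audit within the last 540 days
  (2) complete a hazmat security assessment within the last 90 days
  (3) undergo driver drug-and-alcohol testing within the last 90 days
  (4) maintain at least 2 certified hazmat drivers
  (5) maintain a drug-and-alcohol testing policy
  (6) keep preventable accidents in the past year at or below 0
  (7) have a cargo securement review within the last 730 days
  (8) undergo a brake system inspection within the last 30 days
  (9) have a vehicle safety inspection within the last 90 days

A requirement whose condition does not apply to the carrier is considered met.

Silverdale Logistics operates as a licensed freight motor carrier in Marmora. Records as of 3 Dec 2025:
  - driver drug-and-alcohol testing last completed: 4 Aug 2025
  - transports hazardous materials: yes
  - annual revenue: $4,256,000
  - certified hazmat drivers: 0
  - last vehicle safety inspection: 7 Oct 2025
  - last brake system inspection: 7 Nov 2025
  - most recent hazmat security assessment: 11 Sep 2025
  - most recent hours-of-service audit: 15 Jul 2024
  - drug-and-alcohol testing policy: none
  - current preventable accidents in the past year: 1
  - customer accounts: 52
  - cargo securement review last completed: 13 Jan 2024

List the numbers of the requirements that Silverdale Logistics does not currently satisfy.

3, 4, 5, 6

1. condition 'transports hazardous materials' holds; hours-of-service audit 506 days ago vs limit 540 → met
2. hazmat security assessment 83 days ago vs limit 90 → met
3. driver drug-and-alcohol testing 121 days ago vs limit 90 → not met
4. certified hazmat drivers 0 < 2 → not met
5. drug-and-alcohol testing policy absent → not met
6. preventable accidents in the past year 1 > 0 → not met
7. cargo securement review 690 days ago vs limit 730 → met
8. brake system inspection 26 days ago vs limit 30 → met
9. vehicle safety inspection 57 days ago vs limit 90 → met
Not met: 3, 4, 5, 6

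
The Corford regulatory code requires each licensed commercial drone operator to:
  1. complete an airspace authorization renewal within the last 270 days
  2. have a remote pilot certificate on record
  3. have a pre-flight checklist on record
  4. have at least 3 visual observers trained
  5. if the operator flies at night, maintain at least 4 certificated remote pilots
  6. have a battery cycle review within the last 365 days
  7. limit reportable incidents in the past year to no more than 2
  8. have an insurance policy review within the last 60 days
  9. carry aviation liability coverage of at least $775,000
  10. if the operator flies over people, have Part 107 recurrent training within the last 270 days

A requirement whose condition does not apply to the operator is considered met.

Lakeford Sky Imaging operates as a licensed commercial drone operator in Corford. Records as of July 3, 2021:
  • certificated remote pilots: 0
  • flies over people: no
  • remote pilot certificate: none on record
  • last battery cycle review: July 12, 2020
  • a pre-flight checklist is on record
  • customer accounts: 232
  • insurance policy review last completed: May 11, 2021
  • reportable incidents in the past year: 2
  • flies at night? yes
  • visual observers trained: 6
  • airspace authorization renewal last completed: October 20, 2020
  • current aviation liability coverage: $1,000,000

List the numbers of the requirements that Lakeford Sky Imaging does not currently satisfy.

2, 5

1. airspace authorization renewal 256 days ago vs limit 270 → met
2. remote pilot certificate absent → not met
3. pre-flight checklist present → met
4. visual observers trained 6 ≥ 3 → met
5. condition 'flies at night' holds; certificated remote pilots 0 < 4 → not met
6. battery cycle review 356 days ago vs limit 365 → met
7. reportable incidents in the past year 2 ≤ 2 → met
8. insurance policy review 53 days ago vs limit 60 → met
9. aviation liability coverage $1,000,000 ≥ $775,000 → met
10. condition 'flies over people' does not hold → requirement n/a → met
Not met: 2, 5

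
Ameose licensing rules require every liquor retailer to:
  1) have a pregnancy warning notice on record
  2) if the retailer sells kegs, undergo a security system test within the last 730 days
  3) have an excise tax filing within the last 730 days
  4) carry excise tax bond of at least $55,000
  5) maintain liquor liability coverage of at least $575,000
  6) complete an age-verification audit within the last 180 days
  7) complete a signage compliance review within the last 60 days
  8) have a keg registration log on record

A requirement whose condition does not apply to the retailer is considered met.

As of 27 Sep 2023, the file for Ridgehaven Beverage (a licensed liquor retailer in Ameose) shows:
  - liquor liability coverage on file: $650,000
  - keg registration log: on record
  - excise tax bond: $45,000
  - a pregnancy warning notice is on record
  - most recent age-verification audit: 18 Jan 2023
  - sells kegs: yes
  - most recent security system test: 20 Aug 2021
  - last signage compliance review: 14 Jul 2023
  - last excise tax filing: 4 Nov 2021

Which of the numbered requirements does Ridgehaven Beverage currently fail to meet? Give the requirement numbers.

1. pregnancy warning notice present → met
2. condition 'sells kegs' holds; security system test 768 days ago vs limit 730 → not met
3. excise tax filing 692 days ago vs limit 730 → met
4. excise tax bond $45,000 < $55,000 → not met
5. liquor liability coverage $650,000 ≥ $575,000 → met
6. age-verification audit 252 days ago vs limit 180 → not met
7. signage compliance review 75 days ago vs limit 60 → not met
8. keg registration log present → met
Not met: 2, 4, 6, 7

2, 4, 6, 7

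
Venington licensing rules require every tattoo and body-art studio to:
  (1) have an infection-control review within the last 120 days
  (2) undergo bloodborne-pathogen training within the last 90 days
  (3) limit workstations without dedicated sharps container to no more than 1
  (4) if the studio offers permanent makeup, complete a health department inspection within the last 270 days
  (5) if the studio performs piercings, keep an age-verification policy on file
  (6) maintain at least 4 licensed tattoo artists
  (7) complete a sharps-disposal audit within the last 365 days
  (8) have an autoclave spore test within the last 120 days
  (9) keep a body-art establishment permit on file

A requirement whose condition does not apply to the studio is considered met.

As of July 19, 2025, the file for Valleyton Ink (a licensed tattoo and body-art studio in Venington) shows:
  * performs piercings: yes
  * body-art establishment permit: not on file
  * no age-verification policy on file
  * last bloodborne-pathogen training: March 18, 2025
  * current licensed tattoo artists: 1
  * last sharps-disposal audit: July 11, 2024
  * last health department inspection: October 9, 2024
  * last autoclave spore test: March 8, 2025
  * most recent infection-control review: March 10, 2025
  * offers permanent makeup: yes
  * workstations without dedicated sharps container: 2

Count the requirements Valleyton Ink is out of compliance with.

1. infection-control review 131 days ago vs limit 120 → not met
2. bloodborne-pathogen training 123 days ago vs limit 90 → not met
3. workstations without dedicated sharps container 2 > 1 → not met
4. condition 'offers permanent makeup' holds; health department inspection 283 days ago vs limit 270 → not met
5. condition 'performs piercings' holds; age-verification policy absent → not met
6. licensed tattoo artists 1 < 4 → not met
7. sharps-disposal audit 373 days ago vs limit 365 → not met
8. autoclave spore test 133 days ago vs limit 120 → not met
9. body-art establishment permit absent → not met
Not met: 9 of 9

9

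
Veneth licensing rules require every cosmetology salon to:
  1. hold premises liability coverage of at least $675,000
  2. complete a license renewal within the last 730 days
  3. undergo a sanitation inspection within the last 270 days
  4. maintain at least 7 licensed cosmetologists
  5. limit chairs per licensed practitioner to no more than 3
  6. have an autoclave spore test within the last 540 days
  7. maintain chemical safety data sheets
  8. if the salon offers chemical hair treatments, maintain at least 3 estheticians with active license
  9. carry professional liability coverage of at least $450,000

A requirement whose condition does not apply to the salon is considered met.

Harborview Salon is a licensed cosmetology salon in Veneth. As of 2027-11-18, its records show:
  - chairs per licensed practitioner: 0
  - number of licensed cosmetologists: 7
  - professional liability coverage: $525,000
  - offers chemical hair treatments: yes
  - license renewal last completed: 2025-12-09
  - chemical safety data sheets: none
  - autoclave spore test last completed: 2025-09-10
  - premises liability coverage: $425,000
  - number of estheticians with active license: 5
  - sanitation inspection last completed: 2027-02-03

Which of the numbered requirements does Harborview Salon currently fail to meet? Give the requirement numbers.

1. premises liability coverage $425,000 < $675,000 → not met
2. license renewal 709 days ago vs limit 730 → met
3. sanitation inspection 288 days ago vs limit 270 → not met
4. licensed cosmetologists 7 ≥ 7 → met
5. chairs per licensed practitioner 0 ≤ 3 → met
6. autoclave spore test 799 days ago vs limit 540 → not met
7. chemical safety data sheets absent → not met
8. condition 'offers chemical hair treatments' holds; estheticians with active license 5 ≥ 3 → met
9. professional liability coverage $525,000 ≥ $450,000 → met
Not met: 1, 3, 6, 7

1, 3, 6, 7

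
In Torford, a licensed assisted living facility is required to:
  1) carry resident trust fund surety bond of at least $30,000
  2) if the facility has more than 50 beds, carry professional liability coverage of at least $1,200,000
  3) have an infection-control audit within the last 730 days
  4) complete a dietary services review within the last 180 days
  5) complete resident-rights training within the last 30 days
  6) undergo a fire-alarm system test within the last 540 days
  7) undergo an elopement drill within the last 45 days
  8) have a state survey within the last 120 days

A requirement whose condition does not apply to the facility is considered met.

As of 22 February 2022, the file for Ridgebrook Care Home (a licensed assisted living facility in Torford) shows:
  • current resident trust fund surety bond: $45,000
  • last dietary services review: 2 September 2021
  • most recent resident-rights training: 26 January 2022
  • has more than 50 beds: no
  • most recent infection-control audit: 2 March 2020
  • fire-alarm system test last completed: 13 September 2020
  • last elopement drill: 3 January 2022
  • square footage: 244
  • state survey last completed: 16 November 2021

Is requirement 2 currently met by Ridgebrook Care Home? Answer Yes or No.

2. condition 'has more than 50 beds' does not hold → requirement n/a → met

Yes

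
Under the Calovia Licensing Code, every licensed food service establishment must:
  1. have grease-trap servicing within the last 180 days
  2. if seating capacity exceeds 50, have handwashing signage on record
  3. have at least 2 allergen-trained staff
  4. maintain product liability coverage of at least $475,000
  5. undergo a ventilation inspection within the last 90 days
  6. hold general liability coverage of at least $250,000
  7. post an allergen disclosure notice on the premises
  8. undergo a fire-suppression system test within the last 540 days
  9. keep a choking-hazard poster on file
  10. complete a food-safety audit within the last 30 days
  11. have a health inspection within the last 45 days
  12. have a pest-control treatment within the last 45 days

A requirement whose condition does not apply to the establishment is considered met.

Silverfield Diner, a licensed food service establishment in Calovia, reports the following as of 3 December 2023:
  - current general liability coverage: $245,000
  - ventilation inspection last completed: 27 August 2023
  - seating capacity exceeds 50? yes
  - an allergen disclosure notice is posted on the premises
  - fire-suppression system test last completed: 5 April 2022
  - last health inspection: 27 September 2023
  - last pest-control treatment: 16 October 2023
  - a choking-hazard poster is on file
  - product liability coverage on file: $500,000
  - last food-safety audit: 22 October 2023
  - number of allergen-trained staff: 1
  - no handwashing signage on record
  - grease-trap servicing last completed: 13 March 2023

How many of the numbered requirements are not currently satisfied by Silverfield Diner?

9

1. grease-trap servicing 265 days ago vs limit 180 → not met
2. condition 'seating capacity exceeds 50' holds; handwashing signage absent → not met
3. allergen-trained staff 1 < 2 → not met
4. product liability coverage $500,000 ≥ $475,000 → met
5. ventilation inspection 98 days ago vs limit 90 → not met
6. general liability coverage $245,000 < $250,000 → not met
7. allergen disclosure notice present → met
8. fire-suppression system test 607 days ago vs limit 540 → not met
9. choking-hazard poster present → met
10. food-safety audit 42 days ago vs limit 30 → not met
11. health inspection 67 days ago vs limit 45 → not met
12. pest-control treatment 48 days ago vs limit 45 → not met
Not met: 9 of 12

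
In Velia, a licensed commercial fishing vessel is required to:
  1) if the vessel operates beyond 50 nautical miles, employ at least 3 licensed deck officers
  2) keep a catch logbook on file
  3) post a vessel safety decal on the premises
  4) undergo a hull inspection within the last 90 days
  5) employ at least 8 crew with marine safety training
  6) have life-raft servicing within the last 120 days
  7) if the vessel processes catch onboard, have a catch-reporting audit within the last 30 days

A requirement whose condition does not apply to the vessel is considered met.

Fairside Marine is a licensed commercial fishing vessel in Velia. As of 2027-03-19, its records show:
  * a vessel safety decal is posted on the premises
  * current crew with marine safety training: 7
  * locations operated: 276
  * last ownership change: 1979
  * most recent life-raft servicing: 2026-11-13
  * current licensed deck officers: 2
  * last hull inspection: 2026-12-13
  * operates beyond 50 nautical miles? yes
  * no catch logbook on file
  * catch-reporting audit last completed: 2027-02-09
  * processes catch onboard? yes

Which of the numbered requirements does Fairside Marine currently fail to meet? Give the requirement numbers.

1, 2, 4, 5, 6, 7

1. condition 'operates beyond 50 nautical miles' holds; licensed deck officers 2 < 3 → not met
2. catch logbook absent → not met
3. vessel safety decal present → met
4. hull inspection 96 days ago vs limit 90 → not met
5. crew with marine safety training 7 < 8 → not met
6. life-raft servicing 126 days ago vs limit 120 → not met
7. condition 'processes catch onboard' holds; catch-reporting audit 38 days ago vs limit 30 → not met
Not met: 1, 2, 4, 5, 6, 7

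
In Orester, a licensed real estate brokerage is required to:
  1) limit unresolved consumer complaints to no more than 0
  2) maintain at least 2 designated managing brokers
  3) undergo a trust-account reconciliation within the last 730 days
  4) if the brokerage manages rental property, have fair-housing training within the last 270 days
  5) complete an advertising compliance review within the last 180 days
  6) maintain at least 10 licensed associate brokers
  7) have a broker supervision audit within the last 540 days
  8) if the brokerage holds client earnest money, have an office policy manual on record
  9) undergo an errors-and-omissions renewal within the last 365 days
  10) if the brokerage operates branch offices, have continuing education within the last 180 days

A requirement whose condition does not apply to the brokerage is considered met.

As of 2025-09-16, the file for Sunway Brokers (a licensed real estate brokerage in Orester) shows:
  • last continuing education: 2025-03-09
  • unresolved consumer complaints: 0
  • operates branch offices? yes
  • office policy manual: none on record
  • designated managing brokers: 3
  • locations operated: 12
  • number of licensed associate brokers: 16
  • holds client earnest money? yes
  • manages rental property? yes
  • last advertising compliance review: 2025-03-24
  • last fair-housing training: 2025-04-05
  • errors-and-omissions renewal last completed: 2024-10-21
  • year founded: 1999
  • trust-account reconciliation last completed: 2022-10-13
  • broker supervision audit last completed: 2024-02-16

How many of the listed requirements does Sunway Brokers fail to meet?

4

1. unresolved consumer complaints 0 ≤ 0 → met
2. designated managing brokers 3 ≥ 2 → met
3. trust-account reconciliation 1069 days ago vs limit 730 → not met
4. condition 'manages rental property' holds; fair-housing training 164 days ago vs limit 270 → met
5. advertising compliance review 176 days ago vs limit 180 → met
6. licensed associate brokers 16 ≥ 10 → met
7. broker supervision audit 578 days ago vs limit 540 → not met
8. condition 'holds client earnest money' holds; office policy manual absent → not met
9. errors-and-omissions renewal 330 days ago vs limit 365 → met
10. condition 'operates branch offices' holds; continuing education 191 days ago vs limit 180 → not met
Not met: 4 of 10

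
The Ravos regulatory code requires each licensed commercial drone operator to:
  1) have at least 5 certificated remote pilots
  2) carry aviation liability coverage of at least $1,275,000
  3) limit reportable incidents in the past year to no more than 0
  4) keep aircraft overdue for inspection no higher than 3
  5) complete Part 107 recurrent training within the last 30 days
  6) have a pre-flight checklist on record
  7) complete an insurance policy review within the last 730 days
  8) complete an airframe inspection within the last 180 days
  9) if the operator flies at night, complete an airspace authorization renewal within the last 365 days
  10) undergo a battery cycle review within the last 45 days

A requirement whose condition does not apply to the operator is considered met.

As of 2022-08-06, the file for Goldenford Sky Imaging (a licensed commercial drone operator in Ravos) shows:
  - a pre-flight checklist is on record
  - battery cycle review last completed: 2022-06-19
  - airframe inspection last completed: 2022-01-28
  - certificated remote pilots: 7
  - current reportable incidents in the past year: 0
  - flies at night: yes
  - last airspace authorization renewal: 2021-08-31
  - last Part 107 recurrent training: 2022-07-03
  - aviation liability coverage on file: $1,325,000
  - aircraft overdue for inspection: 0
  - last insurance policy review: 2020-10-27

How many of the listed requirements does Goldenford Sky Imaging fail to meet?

3

1. certificated remote pilots 7 ≥ 5 → met
2. aviation liability coverage $1,325,000 ≥ $1,275,000 → met
3. reportable incidents in the past year 0 ≤ 0 → met
4. aircraft overdue for inspection 0 ≤ 3 → met
5. Part 107 recurrent training 34 days ago vs limit 30 → not met
6. pre-flight checklist present → met
7. insurance policy review 648 days ago vs limit 730 → met
8. airframe inspection 190 days ago vs limit 180 → not met
9. condition 'flies at night' holds; airspace authorization renewal 340 days ago vs limit 365 → met
10. battery cycle review 48 days ago vs limit 45 → not met
Not met: 3 of 10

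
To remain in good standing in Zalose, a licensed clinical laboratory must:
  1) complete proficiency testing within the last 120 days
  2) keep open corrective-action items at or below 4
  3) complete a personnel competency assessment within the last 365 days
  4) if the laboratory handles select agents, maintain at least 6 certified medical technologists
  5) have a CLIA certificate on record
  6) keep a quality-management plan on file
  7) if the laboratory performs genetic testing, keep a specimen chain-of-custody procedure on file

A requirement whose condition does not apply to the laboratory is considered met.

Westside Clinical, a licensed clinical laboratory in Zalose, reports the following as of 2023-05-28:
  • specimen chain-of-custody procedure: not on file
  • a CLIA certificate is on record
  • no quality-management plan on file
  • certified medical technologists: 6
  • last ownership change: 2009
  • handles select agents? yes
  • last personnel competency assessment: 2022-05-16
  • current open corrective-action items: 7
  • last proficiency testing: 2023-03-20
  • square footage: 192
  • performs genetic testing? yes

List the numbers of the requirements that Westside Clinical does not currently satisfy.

1. proficiency testing 69 days ago vs limit 120 → met
2. open corrective-action items 7 > 4 → not met
3. personnel competency assessment 377 days ago vs limit 365 → not met
4. condition 'handles select agents' holds; certified medical technologists 6 ≥ 6 → met
5. CLIA certificate present → met
6. quality-management plan absent → not met
7. condition 'performs genetic testing' holds; specimen chain-of-custody procedure absent → not met
Not met: 2, 3, 6, 7

2, 3, 6, 7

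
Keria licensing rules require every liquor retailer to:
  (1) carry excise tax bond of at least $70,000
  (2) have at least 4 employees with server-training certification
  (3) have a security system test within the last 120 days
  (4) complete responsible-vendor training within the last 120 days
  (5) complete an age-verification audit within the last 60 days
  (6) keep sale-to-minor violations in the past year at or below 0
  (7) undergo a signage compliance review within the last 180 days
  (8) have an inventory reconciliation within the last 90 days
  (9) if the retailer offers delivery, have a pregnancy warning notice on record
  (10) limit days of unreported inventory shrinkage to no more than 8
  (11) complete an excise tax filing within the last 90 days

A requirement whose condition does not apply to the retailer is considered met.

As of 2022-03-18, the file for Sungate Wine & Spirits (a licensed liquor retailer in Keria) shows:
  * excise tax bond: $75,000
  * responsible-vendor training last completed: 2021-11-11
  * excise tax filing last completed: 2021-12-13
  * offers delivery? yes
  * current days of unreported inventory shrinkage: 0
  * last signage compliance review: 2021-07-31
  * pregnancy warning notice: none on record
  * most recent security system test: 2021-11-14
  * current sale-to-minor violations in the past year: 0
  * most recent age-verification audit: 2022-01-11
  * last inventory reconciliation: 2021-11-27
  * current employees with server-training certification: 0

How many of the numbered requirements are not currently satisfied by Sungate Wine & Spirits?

8

1. excise tax bond $75,000 ≥ $70,000 → met
2. employees with server-training certification 0 < 4 → not met
3. security system test 124 days ago vs limit 120 → not met
4. responsible-vendor training 127 days ago vs limit 120 → not met
5. age-verification audit 66 days ago vs limit 60 → not met
6. sale-to-minor violations in the past year 0 ≤ 0 → met
7. signage compliance review 230 days ago vs limit 180 → not met
8. inventory reconciliation 111 days ago vs limit 90 → not met
9. condition 'offers delivery' holds; pregnancy warning notice absent → not met
10. days of unreported inventory shrinkage 0 ≤ 8 → met
11. excise tax filing 95 days ago vs limit 90 → not met
Not met: 8 of 11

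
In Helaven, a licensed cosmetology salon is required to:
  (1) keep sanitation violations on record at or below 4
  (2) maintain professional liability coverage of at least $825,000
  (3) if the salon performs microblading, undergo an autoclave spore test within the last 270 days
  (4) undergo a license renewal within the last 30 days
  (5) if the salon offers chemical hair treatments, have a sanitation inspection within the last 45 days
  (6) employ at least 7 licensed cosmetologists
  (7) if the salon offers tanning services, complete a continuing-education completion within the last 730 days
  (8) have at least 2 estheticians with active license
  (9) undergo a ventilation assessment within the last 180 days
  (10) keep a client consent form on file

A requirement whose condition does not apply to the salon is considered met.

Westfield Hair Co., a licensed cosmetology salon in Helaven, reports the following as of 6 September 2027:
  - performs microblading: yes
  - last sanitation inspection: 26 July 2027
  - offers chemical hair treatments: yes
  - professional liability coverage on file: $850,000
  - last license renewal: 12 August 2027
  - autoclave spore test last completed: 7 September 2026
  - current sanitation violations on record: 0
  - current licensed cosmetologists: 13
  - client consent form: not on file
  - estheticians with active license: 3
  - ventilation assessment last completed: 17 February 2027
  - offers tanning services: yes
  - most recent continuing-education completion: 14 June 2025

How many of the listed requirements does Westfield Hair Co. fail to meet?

1. sanitation violations on record 0 ≤ 4 → met
2. professional liability coverage $850,000 ≥ $825,000 → met
3. condition 'performs microblading' holds; autoclave spore test 364 days ago vs limit 270 → not met
4. license renewal 25 days ago vs limit 30 → met
5. condition 'offers chemical hair treatments' holds; sanitation inspection 42 days ago vs limit 45 → met
6. licensed cosmetologists 13 ≥ 7 → met
7. condition 'offers tanning services' holds; continuing-education completion 814 days ago vs limit 730 → not met
8. estheticians with active license 3 ≥ 2 → met
9. ventilation assessment 201 days ago vs limit 180 → not met
10. client consent form absent → not met
Not met: 4 of 10

4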